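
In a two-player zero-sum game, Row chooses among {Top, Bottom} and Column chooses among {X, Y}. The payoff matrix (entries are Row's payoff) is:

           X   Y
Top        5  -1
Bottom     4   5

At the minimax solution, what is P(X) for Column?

Row minima: Top → -1, Bottom → 4; maximin = 4.
Column maxima: X → 5, Y → 5; minimax = 5.
4 ≠ 5, so there is no saddle point; optimal play is mixed.
Let Row play Top with probability p. Expected payoff against X: 5p + 4(1−p) = p + 4; against Y: (-1)p + 5(1−p) = −6p + 5.
Setting these equal: p + 4 = −6p + 5 ⇒ 7p = 1 ⇒ p = 1/7, and the value is (1)·(1/7) + 4 = 29/7.
For Column: with q = P(X), equating Top's and Bottom's payoffs gives 6q − 1 = −q + 5 ⇒ q = 6/7.

6/7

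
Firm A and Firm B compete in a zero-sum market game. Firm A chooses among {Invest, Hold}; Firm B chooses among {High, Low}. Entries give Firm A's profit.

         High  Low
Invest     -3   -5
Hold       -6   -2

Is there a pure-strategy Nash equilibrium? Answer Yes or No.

Row minima: Invest → -5, Hold → -6; maximin = -5.
Column maxima: High → -3, Low → -2; minimax = -3.
-5 ≠ -3, so no pure-strategy equilibrium exists.

No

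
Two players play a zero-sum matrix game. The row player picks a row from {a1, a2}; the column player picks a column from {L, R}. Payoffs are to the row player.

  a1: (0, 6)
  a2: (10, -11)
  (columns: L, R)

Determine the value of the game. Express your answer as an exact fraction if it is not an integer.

20/9

Row minima: a1 → 0, a2 → -11; maximin = 0.
Column maxima: L → 10, R → 6; minimax = 6.
0 ≠ 6, so there is no saddle point; optimal play is mixed.
Let the row player play a1 with probability p. Expected payoff against L: 0p + 10(1−p) = −10p + 10; against R: 6p + (-11)(1−p) = 17p − 11.
Setting these equal: −10p + 10 = 17p − 11 ⇒ −27p = -21 ⇒ p = 7/9, and the value is (-10)·(7/9) + 10 = 20/9.
For the column player: with q = P(L), equating a1's and a2's payoffs gives −6q + 6 = 21q − 11 ⇒ q = 17/27.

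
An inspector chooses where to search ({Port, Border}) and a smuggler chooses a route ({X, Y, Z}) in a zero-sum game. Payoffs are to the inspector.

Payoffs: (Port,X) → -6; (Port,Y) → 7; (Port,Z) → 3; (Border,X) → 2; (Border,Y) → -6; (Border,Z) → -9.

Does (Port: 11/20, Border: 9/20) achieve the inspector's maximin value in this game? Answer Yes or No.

Yes

Against X this mix gives (11/20)·(-6) + (9/20)·2 = -12/5.
Against Y this mix gives (11/20)·7 + (9/20)·(-6) = 23/20.
Against Z this mix gives (11/20)·3 + (9/20)·(-9) = -12/5.
All of the smuggler's active replies (X, Z) yield -12/5, and no column does worse for the inspector. The mix makes the smuggler indifferent and guarantees -12/5, so it is optimal.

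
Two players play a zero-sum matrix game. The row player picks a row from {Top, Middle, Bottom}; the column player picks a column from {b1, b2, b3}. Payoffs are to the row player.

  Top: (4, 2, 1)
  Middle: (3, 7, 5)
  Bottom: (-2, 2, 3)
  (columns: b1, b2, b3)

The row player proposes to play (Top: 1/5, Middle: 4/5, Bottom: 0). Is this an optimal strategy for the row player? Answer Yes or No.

Against b1 this mix gives (1/5)·4 + (4/5)·3 = 16/5.
Against b2 this mix gives (1/5)·2 + (4/5)·7 = 6.
Against b3 this mix gives (1/5)·1 + (4/5)·5 = 21/5.
The column player will play b1, holding the row player to 16/5. Shifting weight toward the row that does better against b1 would raise this floor (the equalizing mix achieves 17/5 against both b1 and b3), so the proposed strategy is not optimal.

No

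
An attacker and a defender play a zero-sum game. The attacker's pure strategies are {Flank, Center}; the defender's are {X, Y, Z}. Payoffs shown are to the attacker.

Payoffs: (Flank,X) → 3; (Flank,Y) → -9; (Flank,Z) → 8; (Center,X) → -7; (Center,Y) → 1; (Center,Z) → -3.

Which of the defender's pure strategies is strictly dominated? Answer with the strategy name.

X holds the attacker's payoff strictly below Z in every row: 3 < 8, -7 < -3.
So Z is strictly dominated for the defender.

Z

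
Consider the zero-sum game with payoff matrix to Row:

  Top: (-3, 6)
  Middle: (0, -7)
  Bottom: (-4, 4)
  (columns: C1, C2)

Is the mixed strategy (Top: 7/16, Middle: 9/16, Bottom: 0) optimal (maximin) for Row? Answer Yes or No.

Against C1 this mix gives (7/16)·(-3) + (9/16)·0 = -21/16.
Against C2 this mix gives (7/16)·6 + (9/16)·(-7) = -21/16.
All of Column's active replies (C1, C2) yield -21/16, and no column does worse for Row. The mix makes Column indifferent and guarantees -21/16, so it is optimal.

Yes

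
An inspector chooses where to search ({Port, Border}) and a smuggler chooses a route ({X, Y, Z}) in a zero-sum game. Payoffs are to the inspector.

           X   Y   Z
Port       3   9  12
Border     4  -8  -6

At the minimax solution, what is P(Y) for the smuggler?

Row minima: Port → 3, Border → -8; maximin = 3.
Column maxima: X → 4, Y → 9, Z → 12; minimax = 4.
3 ≠ 4, so there is no saddle point; optimal play is mixed.
Z is strictly dominated by Y (it gives the inspector strictly more in every row), so the smuggler never plays it.
On the remaining 2×2 (Port, Border vs X, Y):
Let the inspector play Port with probability p. Expected payoff against X: 3p + 4(1−p) = −p + 4; against Y: 9p + (-8)(1−p) = 17p − 8.
Setting these equal: −p + 4 = 17p − 8 ⇒ −18p = -12 ⇒ p = 2/3, and the value is (-1)·(2/3) + 4 = 10/3.
For the smuggler: with q = P(X), equating Port's and Border's payoffs gives −6q + 9 = 12q − 8 ⇒ q = 17/18.

1/18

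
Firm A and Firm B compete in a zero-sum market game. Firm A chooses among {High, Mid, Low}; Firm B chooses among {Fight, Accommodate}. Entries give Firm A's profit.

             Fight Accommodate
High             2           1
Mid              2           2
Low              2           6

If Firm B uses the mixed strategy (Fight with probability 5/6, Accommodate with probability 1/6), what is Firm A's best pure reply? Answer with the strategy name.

Expected payoff of High: (5/6)·2 + (1/6)·1 = 11/6.
Expected payoff of Mid: (5/6)·2 + (1/6)·2 = 2.
Expected payoff of Low: (5/6)·2 + (1/6)·6 = 8/3.
The largest is 8/3, so Firm A's best response is Low.

Low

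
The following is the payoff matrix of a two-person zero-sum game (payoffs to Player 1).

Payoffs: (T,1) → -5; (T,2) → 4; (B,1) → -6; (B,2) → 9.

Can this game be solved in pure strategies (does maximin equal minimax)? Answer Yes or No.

Yes

Row minima: T → -5, B → -6; maximin = -5.
Column maxima: 1 → -5, 2 → 9; minimax = -5.
maximin = minimax = -5, so a saddle point exists.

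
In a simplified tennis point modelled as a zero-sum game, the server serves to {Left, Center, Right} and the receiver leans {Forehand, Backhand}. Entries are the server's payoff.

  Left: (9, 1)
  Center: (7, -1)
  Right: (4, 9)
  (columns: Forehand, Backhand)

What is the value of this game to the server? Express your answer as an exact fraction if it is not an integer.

Row minima: Left → 1, Center → -1, Right → 4; maximin = 4.
Column maxima: Forehand → 9, Backhand → 9; minimax = 9.
4 ≠ 9, so there is no saddle point; optimal play is mixed.
Center is strictly dominated by Left, so the server never plays it.
On the remaining 2×2 (Left, Right vs Forehand, Backhand):
Let the server play Left with probability p. Expected payoff against Forehand: 9p + 4(1−p) = 5p + 4; against Backhand: 1p + 9(1−p) = −8p + 9.
Setting these equal: 5p + 4 = −8p + 9 ⇒ 13p = 5 ⇒ p = 5/13, and the value is (5)·(5/13) + 4 = 77/13.
For the receiver: with q = P(Forehand), equating Left's and Right's payoffs gives 8q + 1 = −5q + 9 ⇒ q = 8/13.

77/13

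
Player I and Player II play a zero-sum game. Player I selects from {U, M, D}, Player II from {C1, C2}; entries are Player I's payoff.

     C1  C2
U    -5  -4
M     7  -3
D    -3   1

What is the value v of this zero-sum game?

-1/7

Row minima: U → -5, M → -3, D → -3; maximin = -3.
Column maxima: C1 → 7, C2 → 1; minimax = 1.
-3 ≠ 1, so there is no saddle point; optimal play is mixed.
U is strictly dominated by M, so Player I never plays it.
On the remaining 2×2 (M, D vs C1, C2):
Let Player I play M with probability p. Expected payoff against C1: 7p + (-3)(1−p) = 10p − 3; against C2: (-3)p + 1(1−p) = −4p + 1.
Setting these equal: 10p − 3 = −4p + 1 ⇒ 14p = 4 ⇒ p = 2/7, and the value is (10)·(2/7) − 3 = -1/7.
For Player II: with q = P(C1), equating M's and D's payoffs gives 10q − 3 = −4q + 1 ⇒ q = 2/7.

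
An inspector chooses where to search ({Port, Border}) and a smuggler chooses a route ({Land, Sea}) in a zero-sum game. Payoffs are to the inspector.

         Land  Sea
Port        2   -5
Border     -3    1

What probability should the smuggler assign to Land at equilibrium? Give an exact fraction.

Row minima: Port → -5, Border → -3; maximin = -3.
Column maxima: Land → 2, Sea → 1; minimax = 1.
-3 ≠ 1, so there is no saddle point; optimal play is mixed.
Let the inspector play Port with probability p. Expected payoff against Land: 2p + (-3)(1−p) = 5p − 3; against Sea: (-5)p + 1(1−p) = −6p + 1.
Setting these equal: 5p − 3 = −6p + 1 ⇒ 11p = 4 ⇒ p = 4/11, and the value is (5)·(4/11) − 3 = -13/11.
For the smuggler: with q = P(Land), equating Port's and Border's payoffs gives 7q − 5 = −4q + 1 ⇒ q = 6/11.

6/11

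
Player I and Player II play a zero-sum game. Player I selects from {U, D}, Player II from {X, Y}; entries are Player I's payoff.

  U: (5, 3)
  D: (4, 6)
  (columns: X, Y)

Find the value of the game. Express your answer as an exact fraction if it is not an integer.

9/2

Row minima: U → 3, D → 4; maximin = 4.
Column maxima: X → 5, Y → 6; minimax = 5.
4 ≠ 5, so there is no saddle point; optimal play is mixed.
Let Player I play U with probability p. Expected payoff against X: 5p + 4(1−p) = p + 4; against Y: 3p + 6(1−p) = −3p + 6.
Setting these equal: p + 4 = −3p + 6 ⇒ 4p = 2 ⇒ p = 1/2, and the value is (1)·(1/2) + 4 = 9/2.
For Player II: with q = P(X), equating U's and D's payoffs gives 2q + 3 = −2q + 6 ⇒ q = 3/4.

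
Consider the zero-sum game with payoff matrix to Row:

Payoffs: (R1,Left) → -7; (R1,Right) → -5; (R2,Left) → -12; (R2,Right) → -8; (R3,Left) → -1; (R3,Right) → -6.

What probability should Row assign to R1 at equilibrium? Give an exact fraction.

5/7

Row minima: R1 → -7, R2 → -12, R3 → -6; maximin = -6.
Column maxima: Left → -1, Right → -5; minimax = -5.
-6 ≠ -5, so there is no saddle point; optimal play is mixed.
R2 is strictly dominated by R1, so Row never plays it.
On the remaining 2×2 (R1, R3 vs Left, Right):
Let Row play R1 with probability p. Expected payoff against Left: (-7)p + (-1)(1−p) = −6p − 1; against Right: (-5)p + (-6)(1−p) = p − 6.
Setting these equal: −6p − 1 = p − 6 ⇒ −7p = -5 ⇒ p = 5/7, and the value is (-6)·(5/7) − 1 = -37/7.
For Column: with q = P(Left), equating R1's and R3's payoffs gives −2q − 5 = 5q − 6 ⇒ q = 1/7.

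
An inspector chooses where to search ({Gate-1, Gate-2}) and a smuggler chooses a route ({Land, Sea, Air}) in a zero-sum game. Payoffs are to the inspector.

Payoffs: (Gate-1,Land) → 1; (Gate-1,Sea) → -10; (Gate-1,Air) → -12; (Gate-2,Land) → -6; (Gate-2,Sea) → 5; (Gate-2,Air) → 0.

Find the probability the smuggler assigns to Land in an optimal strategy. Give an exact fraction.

12/19

Row minima: Gate-1 → -12, Gate-2 → -6; maximin = -6.
Column maxima: Land → 1, Sea → 5, Air → 0; minimax = 0.
-6 ≠ 0, so there is no saddle point; optimal play is mixed.
Sea is strictly dominated by Air (it gives the inspector strictly more in every row), so the smuggler never plays it.
On the remaining 2×2 (Gate-1, Gate-2 vs Land, Air):
Let the inspector play Gate-1 with probability p. Expected payoff against Land: 1p + (-6)(1−p) = 7p − 6; against Air: (-12)p + 0(1−p) = −12p.
Setting these equal: 7p − 6 = −12p ⇒ 19p = 6 ⇒ p = 6/19, and the value is (7)·(6/19) − 6 = -72/19.
For the smuggler: with q = P(Land), equating Gate-1's and Gate-2's payoffs gives 13q − 12 = −6q ⇒ q = 12/19.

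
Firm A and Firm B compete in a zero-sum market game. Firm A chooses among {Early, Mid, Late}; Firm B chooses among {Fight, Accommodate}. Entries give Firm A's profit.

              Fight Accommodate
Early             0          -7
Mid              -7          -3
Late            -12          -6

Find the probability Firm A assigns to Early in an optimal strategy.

Row minima: Early → -7, Mid → -7, Late → -12; maximin = -7.
Column maxima: Fight → 0, Accommodate → -3; minimax = -3.
-7 ≠ -3, so there is no saddle point; optimal play is mixed.
Late is strictly dominated by Mid, so Firm A never plays it.
On the remaining 2×2 (Early, Mid vs Fight, Accommodate):
Let Firm A play Early with probability p. Expected payoff against Fight: 0p + (-7)(1−p) = 7p − 7; against Accommodate: (-7)p + (-3)(1−p) = −4p − 3.
Setting these equal: 7p − 7 = −4p − 3 ⇒ 11p = 4 ⇒ p = 4/11, and the value is (7)·(4/11) − 7 = -49/11.
For Firm B: with q = P(Fight), equating Early's and Mid's payoffs gives 7q − 7 = −4q − 3 ⇒ q = 4/11.

4/11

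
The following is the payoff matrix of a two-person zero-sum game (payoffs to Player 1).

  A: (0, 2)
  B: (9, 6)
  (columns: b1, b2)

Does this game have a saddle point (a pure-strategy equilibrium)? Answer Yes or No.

Yes

Row minima: A → 0, B → 6; maximin = 6.
Column maxima: b1 → 9, b2 → 6; minimax = 6.
maximin = minimax = 6, so a saddle point exists.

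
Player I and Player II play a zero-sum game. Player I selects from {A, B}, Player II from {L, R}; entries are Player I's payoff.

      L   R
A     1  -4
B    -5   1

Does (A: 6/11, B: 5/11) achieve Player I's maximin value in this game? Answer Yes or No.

Yes

Against L this mix gives (6/11)·1 + (5/11)·(-5) = -19/11.
Against R this mix gives (6/11)·(-4) + (5/11)·1 = -19/11.
All of Player II's active replies (L, R) yield -19/11, and no column does worse for Player I. The mix makes Player II indifferent and guarantees -19/11, so it is optimal.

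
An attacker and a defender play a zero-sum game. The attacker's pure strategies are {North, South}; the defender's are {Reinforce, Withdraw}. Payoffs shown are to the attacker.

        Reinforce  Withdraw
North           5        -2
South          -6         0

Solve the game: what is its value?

-12/13

Row minima: North → -2, South → -6; maximin = -2.
Column maxima: Reinforce → 5, Withdraw → 0; minimax = 0.
-2 ≠ 0, so there is no saddle point; optimal play is mixed.
Let the attacker play North with probability p. Expected payoff against Reinforce: 5p + (-6)(1−p) = 11p − 6; against Withdraw: (-2)p + 0(1−p) = −2p.
Setting these equal: 11p − 6 = −2p ⇒ 13p = 6 ⇒ p = 6/13, and the value is (11)·(6/13) − 6 = -12/13.
For the defender: with q = P(Reinforce), equating North's and South's payoffs gives 7q − 2 = −6q ⇒ q = 2/13.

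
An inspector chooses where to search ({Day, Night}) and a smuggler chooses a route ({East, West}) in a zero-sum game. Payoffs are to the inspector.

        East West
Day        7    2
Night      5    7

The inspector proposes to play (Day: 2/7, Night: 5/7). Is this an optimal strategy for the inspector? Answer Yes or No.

Against East this mix gives (2/7)·7 + (5/7)·5 = 39/7.
Against West this mix gives (2/7)·2 + (5/7)·7 = 39/7.
All of the smuggler's active replies (East, West) yield 39/7, and no column does worse for the inspector. The mix makes the smuggler indifferent and guarantees 39/7, so it is optimal.

Yes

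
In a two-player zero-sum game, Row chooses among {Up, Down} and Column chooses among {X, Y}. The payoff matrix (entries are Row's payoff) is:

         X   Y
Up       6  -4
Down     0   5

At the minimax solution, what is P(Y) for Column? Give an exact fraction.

Row minima: Up → -4, Down → 0; maximin = 0.
Column maxima: X → 6, Y → 5; minimax = 5.
0 ≠ 5, so there is no saddle point; optimal play is mixed.
Let Row play Up with probability p. Expected payoff against X: 6p + 0(1−p) = 6p; against Y: (-4)p + 5(1−p) = −9p + 5.
Setting these equal: 6p = −9p + 5 ⇒ 15p = 5 ⇒ p = 1/3, and the value is (6)·(1/3) = 2.
For Column: with q = P(X), equating Up's and Down's payoffs gives 10q − 4 = −5q + 5 ⇒ q = 3/5.

2/5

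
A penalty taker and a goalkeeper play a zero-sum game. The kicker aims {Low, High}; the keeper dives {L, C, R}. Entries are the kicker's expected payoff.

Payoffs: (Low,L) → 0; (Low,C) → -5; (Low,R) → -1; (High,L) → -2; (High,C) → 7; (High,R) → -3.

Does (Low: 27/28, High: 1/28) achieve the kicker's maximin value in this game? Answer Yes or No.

Against L this mix gives (27/28)·0 + (1/28)·(-2) = -1/14.
Against C this mix gives (27/28)·(-5) + (1/28)·7 = -32/7.
Against R this mix gives (27/28)·(-1) + (1/28)·(-3) = -15/14.
The keeper will play C, holding the kicker to -32/7. Shifting weight toward the row that does better against C would raise this floor (the equalizing mix achieves -11/7 against both C and R), so the proposed strategy is not optimal.

No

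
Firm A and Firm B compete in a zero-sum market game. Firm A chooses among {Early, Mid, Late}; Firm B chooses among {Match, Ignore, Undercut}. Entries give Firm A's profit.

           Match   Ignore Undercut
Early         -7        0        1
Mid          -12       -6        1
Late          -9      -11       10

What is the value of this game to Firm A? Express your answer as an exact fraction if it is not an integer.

-7

Row minima: Early → -7, Mid → -12, Late → -11; maximin = -7.
Column maxima: Match → -7, Ignore → 0, Undercut → 10; minimax = -7.
Since maximin = minimax = -7, there is a saddle point and the value is -7.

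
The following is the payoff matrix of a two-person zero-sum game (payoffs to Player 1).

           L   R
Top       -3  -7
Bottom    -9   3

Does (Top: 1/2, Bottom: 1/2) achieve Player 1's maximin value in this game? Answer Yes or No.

No

Against L this mix gives (1/2)·(-3) + (1/2)·(-9) = -6.
Against R this mix gives (1/2)·(-7) + (1/2)·3 = -2.
Player 2 will play L, holding Player 1 to -6. Shifting weight toward the row that does better against L would raise this floor (the equalizing mix achieves -9/2 against both L and R), so the proposed strategy is not optimal.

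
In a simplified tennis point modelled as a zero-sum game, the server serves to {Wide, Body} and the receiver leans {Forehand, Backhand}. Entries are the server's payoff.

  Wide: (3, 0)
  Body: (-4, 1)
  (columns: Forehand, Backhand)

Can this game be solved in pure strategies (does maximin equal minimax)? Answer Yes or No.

Row minima: Wide → 0, Body → -4; maximin = 0.
Column maxima: Forehand → 3, Backhand → 1; minimax = 1.
0 ≠ 1, so no pure-strategy equilibrium exists.

No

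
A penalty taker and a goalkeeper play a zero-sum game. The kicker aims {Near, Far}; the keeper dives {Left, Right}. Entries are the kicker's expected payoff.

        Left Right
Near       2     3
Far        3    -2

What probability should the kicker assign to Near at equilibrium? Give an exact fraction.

5/6

Row minima: Near → 2, Far → -2; maximin = 2.
Column maxima: Left → 3, Right → 3; minimax = 3.
2 ≠ 3, so there is no saddle point; optimal play is mixed.
Let the kicker play Near with probability p. Expected payoff against Left: 2p + 3(1−p) = −p + 3; against Right: 3p + (-2)(1−p) = 5p − 2.
Setting these equal: −p + 3 = 5p − 2 ⇒ −6p = -5 ⇒ p = 5/6, and the value is (-1)·(5/6) + 3 = 13/6.
For the keeper: with q = P(Left), equating Near's and Far's payoffs gives −q + 3 = 5q − 2 ⇒ q = 5/6.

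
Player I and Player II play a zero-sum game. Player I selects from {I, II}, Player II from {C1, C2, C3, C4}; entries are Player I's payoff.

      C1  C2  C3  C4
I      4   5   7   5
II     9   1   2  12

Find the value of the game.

41/9

Row minima: I → 4, II → 1; maximin = 4.
Column maxima: C1 → 9, C2 → 5, C3 → 7, C4 → 12; minimax = 5.
4 ≠ 5, so there is no saddle point; optimal play is mixed.
C3 is strictly dominated by C2 (it gives Player I strictly more in every row), so Player II never plays it.
C4 is strictly dominated by C1 (it gives Player I strictly more in every row), so Player II never plays it.
On the remaining 2×2 (I, II vs C1, C2):
Let Player I play I with probability p. Expected payoff against C1: 4p + 9(1−p) = −5p + 9; against C2: 5p + 1(1−p) = 4p + 1.
Setting these equal: −5p + 9 = 4p + 1 ⇒ −9p = -8 ⇒ p = 8/9, and the value is (-5)·(8/9) + 9 = 41/9.
For Player II: with q = P(C1), equating I's and II's payoffs gives −q + 5 = 8q + 1 ⇒ q = 4/9.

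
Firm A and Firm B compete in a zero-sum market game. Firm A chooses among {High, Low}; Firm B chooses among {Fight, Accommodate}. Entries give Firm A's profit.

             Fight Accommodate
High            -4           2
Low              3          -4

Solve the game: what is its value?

-10/13

Row minima: High → -4, Low → -4; maximin = -4.
Column maxima: Fight → 3, Accommodate → 2; minimax = 2.
-4 ≠ 2, so there is no saddle point; optimal play is mixed.
Let Firm A play High with probability p. Expected payoff against Fight: (-4)p + 3(1−p) = −7p + 3; against Accommodate: 2p + (-4)(1−p) = 6p − 4.
Setting these equal: −7p + 3 = 6p − 4 ⇒ −13p = -7 ⇒ p = 7/13, and the value is (-7)·(7/13) + 3 = -10/13.
For Firm B: with q = P(Fight), equating High's and Low's payoffs gives −6q + 2 = 7q − 4 ⇒ q = 6/13.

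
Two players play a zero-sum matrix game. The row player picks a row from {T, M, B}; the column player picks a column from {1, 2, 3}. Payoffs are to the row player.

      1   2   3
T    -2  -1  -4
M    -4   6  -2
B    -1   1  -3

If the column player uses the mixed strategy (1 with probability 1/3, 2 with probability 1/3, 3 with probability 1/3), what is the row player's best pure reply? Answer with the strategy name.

M

Expected payoff of T: (1/3)·(-2) + (1/3)·(-1) + (1/3)·(-4) = -7/3.
Expected payoff of M: (1/3)·(-4) + (1/3)·6 + (1/3)·(-2) = 0.
Expected payoff of B: (1/3)·(-1) + (1/3)·1 + (1/3)·(-3) = -1.
The largest is 0, so the row player's best response is M.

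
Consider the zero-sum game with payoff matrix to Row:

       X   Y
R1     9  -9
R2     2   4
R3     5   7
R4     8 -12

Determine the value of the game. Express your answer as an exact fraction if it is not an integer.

27/5

Row minima: R1 → -9, R2 → 2, R3 → 5, R4 → -12; maximin = 5.
Column maxima: X → 9, Y → 7; minimax = 7.
5 ≠ 7, so there is no saddle point; optimal play is mixed.
R2 is strictly dominated by R3, so Row never plays it.
R4 is strictly dominated by R1, so Row never plays it.
On the remaining 2×2 (R1, R3 vs X, Y):
Let Row play R1 with probability p. Expected payoff against X: 9p + 5(1−p) = 4p + 5; against Y: (-9)p + 7(1−p) = −16p + 7.
Setting these equal: 4p + 5 = −16p + 7 ⇒ 20p = 2 ⇒ p = 1/10, and the value is (4)·(1/10) + 5 = 27/5.
For Column: with q = P(X), equating R1's and R3's payoffs gives 18q − 9 = −2q + 7 ⇒ q = 4/5.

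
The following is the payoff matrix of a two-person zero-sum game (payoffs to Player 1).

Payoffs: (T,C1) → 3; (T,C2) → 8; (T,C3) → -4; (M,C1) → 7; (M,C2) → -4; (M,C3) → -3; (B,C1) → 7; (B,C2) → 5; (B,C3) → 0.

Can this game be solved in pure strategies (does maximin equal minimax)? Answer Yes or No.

Row minima: T → -4, M → -4, B → 0; maximin = 0.
Column maxima: C1 → 7, C2 → 8, C3 → 0; minimax = 0.
maximin = minimax = 0, so a saddle point exists.

Yes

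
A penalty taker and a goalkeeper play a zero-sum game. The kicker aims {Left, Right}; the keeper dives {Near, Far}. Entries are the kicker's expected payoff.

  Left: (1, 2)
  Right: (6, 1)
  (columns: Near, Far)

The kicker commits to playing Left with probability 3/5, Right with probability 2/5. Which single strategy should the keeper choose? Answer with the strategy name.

If the keeper plays Near, the kicker's expected payoff is (3/5)·1 + (2/5)·6 = 3.
If the keeper plays Far, the kicker's expected payoff is (3/5)·2 + (2/5)·1 = 8/5.
The keeper minimizes the kicker's payoff; the smallest is 8/5, so the best response is Far.

Far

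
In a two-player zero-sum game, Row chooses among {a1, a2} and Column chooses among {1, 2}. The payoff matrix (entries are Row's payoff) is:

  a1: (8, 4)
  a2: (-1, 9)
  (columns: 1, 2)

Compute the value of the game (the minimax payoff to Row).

38/7

Row minima: a1 → 4, a2 → -1; maximin = 4.
Column maxima: 1 → 8, 2 → 9; minimax = 8.
4 ≠ 8, so there is no saddle point; optimal play is mixed.
Let Row play a1 with probability p. Expected payoff against 1: 8p + (-1)(1−p) = 9p − 1; against 2: 4p + 9(1−p) = −5p + 9.
Setting these equal: 9p − 1 = −5p + 9 ⇒ 14p = 10 ⇒ p = 5/7, and the value is (9)·(5/7) − 1 = 38/7.
For Column: with q = P(1), equating a1's and a2's payoffs gives 4q + 4 = −10q + 9 ⇒ q = 5/14.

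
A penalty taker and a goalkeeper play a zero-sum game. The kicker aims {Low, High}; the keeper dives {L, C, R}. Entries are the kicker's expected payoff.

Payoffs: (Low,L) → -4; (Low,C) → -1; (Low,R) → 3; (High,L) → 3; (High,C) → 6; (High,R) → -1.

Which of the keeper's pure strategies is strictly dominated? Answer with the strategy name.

L holds the kicker's payoff strictly below C in every row: -4 < -1, 3 < 6.
So C is strictly dominated for the keeper.

C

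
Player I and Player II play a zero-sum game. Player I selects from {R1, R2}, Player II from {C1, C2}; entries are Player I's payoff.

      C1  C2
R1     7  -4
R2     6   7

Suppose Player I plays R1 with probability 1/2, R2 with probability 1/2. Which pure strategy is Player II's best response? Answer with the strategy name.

If Player II plays C1, Player I's expected payoff is (1/2)·7 + (1/2)·6 = 13/2.
If Player II plays C2, Player I's expected payoff is (1/2)·(-4) + (1/2)·7 = 3/2.
Player II minimizes Player I's payoff; the smallest is 3/2, so the best response is C2.

C2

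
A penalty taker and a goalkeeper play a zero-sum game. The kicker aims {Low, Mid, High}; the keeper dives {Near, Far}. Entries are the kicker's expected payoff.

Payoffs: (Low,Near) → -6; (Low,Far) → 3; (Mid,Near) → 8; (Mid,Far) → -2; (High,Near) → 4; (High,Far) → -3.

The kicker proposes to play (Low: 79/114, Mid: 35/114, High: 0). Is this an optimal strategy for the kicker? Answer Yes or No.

Against Near this mix gives (79/114)·(-6) + (35/114)·8 = -97/57.
Against Far this mix gives (79/114)·3 + (35/114)·(-2) = 167/114.
The keeper will play Near, holding the kicker to -97/57. Shifting weight toward the row that does better against Near would raise this floor (the equalizing mix achieves 12/19 against both Near and Far), so the proposed strategy is not optimal.

No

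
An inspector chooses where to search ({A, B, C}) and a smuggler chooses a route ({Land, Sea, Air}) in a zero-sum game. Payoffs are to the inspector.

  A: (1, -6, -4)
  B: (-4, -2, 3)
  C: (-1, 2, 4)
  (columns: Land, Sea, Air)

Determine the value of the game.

Row minima: A → -6, B → -4, C → -1; maximin = -1.
Column maxima: Land → 1, Sea → 2, Air → 4; minimax = 1.
-1 ≠ 1, so there is no saddle point; optimal play is mixed.
B is strictly dominated by C, so the inspector never plays it.
Air is strictly dominated by Sea (it gives the inspector strictly more in every row), so the smuggler never plays it.
On the remaining 2×2 (A, C vs Land, Sea):
Let the inspector play A with probability p. Expected payoff against Land: 1p + (-1)(1−p) = 2p − 1; against Sea: (-6)p + 2(1−p) = −8p + 2.
Setting these equal: 2p − 1 = −8p + 2 ⇒ 10p = 3 ⇒ p = 3/10, and the value is (2)·(3/10) − 1 = -2/5.
For the smuggler: with q = P(Land), equating A's and C's payoffs gives 7q − 6 = −3q + 2 ⇒ q = 4/5.

-2/5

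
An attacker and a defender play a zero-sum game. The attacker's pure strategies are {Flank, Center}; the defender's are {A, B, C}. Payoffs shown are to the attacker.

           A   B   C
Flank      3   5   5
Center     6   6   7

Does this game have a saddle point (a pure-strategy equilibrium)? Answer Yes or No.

Row minima: Flank → 3, Center → 6; maximin = 6.
Column maxima: A → 6, B → 6, C → 7; minimax = 6.
maximin = minimax = 6, so a saddle point exists.

Yes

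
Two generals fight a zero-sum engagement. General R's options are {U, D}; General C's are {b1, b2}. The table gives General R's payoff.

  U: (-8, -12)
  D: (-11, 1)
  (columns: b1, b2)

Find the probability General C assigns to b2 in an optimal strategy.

Row minima: U → -12, D → -11; maximin = -11.
Column maxima: b1 → -8, b2 → 1; minimax = -8.
-11 ≠ -8, so there is no saddle point; optimal play is mixed.
Let General R play U with probability p. Expected payoff against b1: (-8)p + (-11)(1−p) = 3p − 11; against b2: (-12)p + 1(1−p) = −13p + 1.
Setting these equal: 3p − 11 = −13p + 1 ⇒ 16p = 12 ⇒ p = 3/4, and the value is (3)·(3/4) − 11 = -35/4.
For General C: with q = P(b1), equating U's and D's payoffs gives 4q − 12 = −12q + 1 ⇒ q = 13/16.

3/16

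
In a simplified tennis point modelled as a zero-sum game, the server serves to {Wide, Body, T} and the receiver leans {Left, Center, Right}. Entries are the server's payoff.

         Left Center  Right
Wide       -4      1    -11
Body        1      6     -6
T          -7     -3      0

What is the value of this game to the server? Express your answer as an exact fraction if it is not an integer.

-3

Row minima: Wide → -11, Body → -6, T → -7; maximin = -6.
Column maxima: Left → 1, Center → 6, Right → 0; minimax = 0.
-6 ≠ 0, so there is no saddle point; optimal play is mixed.
Wide is strictly dominated by Body, so the server never plays it.
Center is strictly dominated by Left (it gives the server strictly more in every row), so the receiver never plays it.
On the remaining 2×2 (Body, T vs Left, Right):
Let the server play Body with probability p. Expected payoff against Left: 1p + (-7)(1−p) = 8p − 7; against Right: (-6)p + 0(1−p) = −6p.
Setting these equal: 8p − 7 = −6p ⇒ 14p = 7 ⇒ p = 1/2, and the value is (8)·(1/2) − 7 = -3.
For the receiver: with q = P(Left), equating Body's and T's payoffs gives 7q − 6 = −7q ⇒ q = 3/7.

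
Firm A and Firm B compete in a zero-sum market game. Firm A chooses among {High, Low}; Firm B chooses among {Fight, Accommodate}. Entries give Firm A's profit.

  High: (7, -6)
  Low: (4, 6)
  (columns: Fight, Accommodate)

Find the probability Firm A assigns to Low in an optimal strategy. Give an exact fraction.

Row minima: High → -6, Low → 4; maximin = 4.
Column maxima: Fight → 7, Accommodate → 6; minimax = 6.
4 ≠ 6, so there is no saddle point; optimal play is mixed.
Let Firm A play High with probability p. Expected payoff against Fight: 7p + 4(1−p) = 3p + 4; against Accommodate: (-6)p + 6(1−p) = −12p + 6.
Setting these equal: 3p + 4 = −12p + 6 ⇒ 15p = 2 ⇒ p = 2/15, and the value is (3)·(2/15) + 4 = 22/5.
For Firm B: with q = P(Fight), equating High's and Low's payoffs gives 13q − 6 = −2q + 6 ⇒ q = 4/5.

13/15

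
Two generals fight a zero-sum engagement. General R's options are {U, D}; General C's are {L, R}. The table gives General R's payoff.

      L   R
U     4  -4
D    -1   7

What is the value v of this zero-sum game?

3/2

Row minima: U → -4, D → -1; maximin = -1.
Column maxima: L → 4, R → 7; minimax = 4.
-1 ≠ 4, so there is no saddle point; optimal play is mixed.
Let General R play U with probability p. Expected payoff against L: 4p + (-1)(1−p) = 5p − 1; against R: (-4)p + 7(1−p) = −11p + 7.
Setting these equal: 5p − 1 = −11p + 7 ⇒ 16p = 8 ⇒ p = 1/2, and the value is (5)·(1/2) − 1 = 3/2.
For General C: with q = P(L), equating U's and D's payoffs gives 8q − 4 = −8q + 7 ⇒ q = 11/16.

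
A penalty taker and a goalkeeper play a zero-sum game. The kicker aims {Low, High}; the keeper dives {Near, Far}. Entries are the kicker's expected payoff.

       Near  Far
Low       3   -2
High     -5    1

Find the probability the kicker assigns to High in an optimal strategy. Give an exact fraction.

Row minima: Low → -2, High → -5; maximin = -2.
Column maxima: Near → 3, Far → 1; minimax = 1.
-2 ≠ 1, so there is no saddle point; optimal play is mixed.
Let the kicker play Low with probability p. Expected payoff against Near: 3p + (-5)(1−p) = 8p − 5; against Far: (-2)p + 1(1−p) = −3p + 1.
Setting these equal: 8p − 5 = −3p + 1 ⇒ 11p = 6 ⇒ p = 6/11, and the value is (8)·(6/11) − 5 = -7/11.
For the keeper: with q = P(Near), equating Low's and High's payoffs gives 5q − 2 = −6q + 1 ⇒ q = 3/11.

5/11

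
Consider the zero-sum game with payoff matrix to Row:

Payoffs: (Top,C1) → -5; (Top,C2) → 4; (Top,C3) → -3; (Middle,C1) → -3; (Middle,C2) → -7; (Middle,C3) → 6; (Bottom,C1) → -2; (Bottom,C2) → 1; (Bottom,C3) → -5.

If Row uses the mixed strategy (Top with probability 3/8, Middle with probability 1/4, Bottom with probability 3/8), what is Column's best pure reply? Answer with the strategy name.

If Column plays C1, Row's expected payoff is (3/8)·(-5) + (1/4)·(-3) + (3/8)·(-2) = -27/8.
If Column plays C2, Row's expected payoff is (3/8)·4 + (1/4)·(-7) + (3/8)·1 = 1/8.
If Column plays C3, Row's expected payoff is (3/8)·(-3) + (1/4)·6 + (3/8)·(-5) = -3/2.
Column minimizes Row's payoff; the smallest is -27/8, so the best response is C1.

C1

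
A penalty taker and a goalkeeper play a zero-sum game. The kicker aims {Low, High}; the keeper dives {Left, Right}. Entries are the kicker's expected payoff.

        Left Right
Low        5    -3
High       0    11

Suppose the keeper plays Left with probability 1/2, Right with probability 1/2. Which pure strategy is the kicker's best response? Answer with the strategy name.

Expected payoff of Low: (1/2)·5 + (1/2)·(-3) = 1.
Expected payoff of High: (1/2)·0 + (1/2)·11 = 11/2.
The largest is 11/2, so the kicker's best response is High.

High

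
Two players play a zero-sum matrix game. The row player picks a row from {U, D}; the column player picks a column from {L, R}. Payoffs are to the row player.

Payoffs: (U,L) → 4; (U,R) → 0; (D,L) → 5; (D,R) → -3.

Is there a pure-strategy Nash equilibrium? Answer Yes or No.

Row minima: U → 0, D → -3; maximin = 0.
Column maxima: L → 5, R → 0; minimax = 0.
maximin = minimax = 0, so a saddle point exists.

Yes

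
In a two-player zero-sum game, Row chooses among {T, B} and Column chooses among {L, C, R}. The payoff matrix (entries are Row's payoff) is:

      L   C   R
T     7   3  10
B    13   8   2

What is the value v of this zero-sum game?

74/13

Row minima: T → 3, B → 2; maximin = 3.
Column maxima: L → 13, C → 8, R → 10; minimax = 8.
3 ≠ 8, so there is no saddle point; optimal play is mixed.
L is strictly dominated by C (it gives Row strictly more in every row), so Column never plays it.
On the remaining 2×2 (T, B vs C, R):
Let Row play T with probability p. Expected payoff against C: 3p + 8(1−p) = −5p + 8; against R: 10p + 2(1−p) = 8p + 2.
Setting these equal: −5p + 8 = 8p + 2 ⇒ −13p = -6 ⇒ p = 6/13, and the value is (-5)·(6/13) + 8 = 74/13.
For Column: with q = P(C), equating T's and B's payoffs gives −7q + 10 = 6q + 2 ⇒ q = 8/13.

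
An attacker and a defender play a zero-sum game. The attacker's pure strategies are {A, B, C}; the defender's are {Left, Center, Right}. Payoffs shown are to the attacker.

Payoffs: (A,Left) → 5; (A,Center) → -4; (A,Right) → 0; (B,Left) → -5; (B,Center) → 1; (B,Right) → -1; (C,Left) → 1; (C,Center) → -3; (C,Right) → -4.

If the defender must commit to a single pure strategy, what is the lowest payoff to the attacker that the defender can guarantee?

Column maxima: Left → 5, Center → 1, Right → 0.
The smallest of these is 0.

0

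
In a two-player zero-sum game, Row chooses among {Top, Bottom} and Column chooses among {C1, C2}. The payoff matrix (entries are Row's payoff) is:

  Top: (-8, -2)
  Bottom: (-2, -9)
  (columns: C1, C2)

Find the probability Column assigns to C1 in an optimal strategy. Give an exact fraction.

Row minima: Top → -8, Bottom → -9; maximin = -8.
Column maxima: C1 → -2, C2 → -2; minimax = -2.
-8 ≠ -2, so there is no saddle point; optimal play is mixed.
Let Row play Top with probability p. Expected payoff against C1: (-8)p + (-2)(1−p) = −6p − 2; against C2: (-2)p + (-9)(1−p) = 7p − 9.
Setting these equal: −6p − 2 = 7p − 9 ⇒ −13p = -7 ⇒ p = 7/13, and the value is (-6)·(7/13) − 2 = -68/13.
For Column: with q = P(C1), equating Top's and Bottom's payoffs gives −6q − 2 = 7q − 9 ⇒ q = 7/13.

7/13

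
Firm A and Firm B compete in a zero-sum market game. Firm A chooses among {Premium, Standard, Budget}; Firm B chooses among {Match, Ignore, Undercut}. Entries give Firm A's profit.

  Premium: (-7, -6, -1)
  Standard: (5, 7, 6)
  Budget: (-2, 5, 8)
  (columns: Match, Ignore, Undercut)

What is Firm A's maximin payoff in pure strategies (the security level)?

5

Row minima: Premium → -7, Standard → 5, Budget → -2.
The best of these is 5.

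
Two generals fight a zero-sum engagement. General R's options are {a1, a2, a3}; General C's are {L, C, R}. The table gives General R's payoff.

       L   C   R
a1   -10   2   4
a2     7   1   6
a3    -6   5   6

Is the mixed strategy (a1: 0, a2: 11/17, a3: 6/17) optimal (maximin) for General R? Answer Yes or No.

Against L this mix gives (11/17)·7 + (6/17)·(-6) = 41/17.
Against C this mix gives (11/17)·1 + (6/17)·5 = 41/17.
Against R this mix gives (11/17)·6 + (6/17)·6 = 6.
All of General C's active replies (L, C) yield 41/17, and no column does worse for General R. The mix makes General C indifferent and guarantees 41/17, so it is optimal.

Yes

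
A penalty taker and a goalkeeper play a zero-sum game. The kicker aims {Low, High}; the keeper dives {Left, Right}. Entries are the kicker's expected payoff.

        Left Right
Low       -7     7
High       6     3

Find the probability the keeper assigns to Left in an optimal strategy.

Row minima: Low → -7, High → 3; maximin = 3.
Column maxima: Left → 6, Right → 7; minimax = 6.
3 ≠ 6, so there is no saddle point; optimal play is mixed.
Let the kicker play Low with probability p. Expected payoff against Left: (-7)p + 6(1−p) = −13p + 6; against Right: 7p + 3(1−p) = 4p + 3.
Setting these equal: −13p + 6 = 4p + 3 ⇒ −17p = -3 ⇒ p = 3/17, and the value is (-13)·(3/17) + 6 = 63/17.
For the keeper: with q = P(Left), equating Low's and High's payoffs gives −14q + 7 = 3q + 3 ⇒ q = 4/17.

4/17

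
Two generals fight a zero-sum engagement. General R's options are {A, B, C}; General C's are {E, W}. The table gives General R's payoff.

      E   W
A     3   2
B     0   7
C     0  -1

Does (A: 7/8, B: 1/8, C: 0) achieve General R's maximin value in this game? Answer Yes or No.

Yes

Against E this mix gives (7/8)·3 + (1/8)·0 = 21/8.
Against W this mix gives (7/8)·2 + (1/8)·7 = 21/8.
All of General C's active replies (E, W) yield 21/8, and no column does worse for General R. The mix makes General C indifferent and guarantees 21/8, so it is optimal.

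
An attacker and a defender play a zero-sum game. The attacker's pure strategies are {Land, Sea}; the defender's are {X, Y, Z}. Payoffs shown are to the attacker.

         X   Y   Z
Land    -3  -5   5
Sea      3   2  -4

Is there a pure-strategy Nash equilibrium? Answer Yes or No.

Row minima: Land → -5, Sea → -4; maximin = -4.
Column maxima: X → 3, Y → 2, Z → 5; minimax = 2.
-4 ≠ 2, so no pure-strategy equilibrium exists.

No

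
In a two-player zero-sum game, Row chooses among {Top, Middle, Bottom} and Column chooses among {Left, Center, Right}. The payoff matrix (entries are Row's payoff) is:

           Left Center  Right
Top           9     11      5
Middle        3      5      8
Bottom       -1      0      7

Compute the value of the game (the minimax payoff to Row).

19/3

Row minima: Top → 5, Middle → 3, Bottom → -1; maximin = 5.
Column maxima: Left → 9, Center → 11, Right → 8; minimax = 8.
5 ≠ 8, so there is no saddle point; optimal play is mixed.
Bottom is strictly dominated by Middle, so Row never plays it.
Center is strictly dominated by Left (it gives Row strictly more in every row), so Column never plays it.
On the remaining 2×2 (Top, Middle vs Left, Right):
Let Row play Top with probability p. Expected payoff against Left: 9p + 3(1−p) = 6p + 3; against Right: 5p + 8(1−p) = −3p + 8.
Setting these equal: 6p + 3 = −3p + 8 ⇒ 9p = 5 ⇒ p = 5/9, and the value is (6)·(5/9) + 3 = 19/3.
For Column: with q = P(Left), equating Top's and Middle's payoffs gives 4q + 5 = −5q + 8 ⇒ q = 1/3.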